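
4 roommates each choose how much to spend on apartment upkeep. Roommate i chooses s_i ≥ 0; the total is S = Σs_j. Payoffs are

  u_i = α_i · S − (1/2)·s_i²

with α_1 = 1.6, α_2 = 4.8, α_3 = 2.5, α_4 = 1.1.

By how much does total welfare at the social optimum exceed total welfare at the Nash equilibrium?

Roommate i's FOC: ∂u_i/∂s_i = α_i − s_i = 0, so s_i* = α_i.
NE contributions = (1.6, 4.8, 2.5, 1.1); S = 10.
W^NE = (Σα)·S − ½Σα_i² = 10² − ½·33.06 = 83.47.
Planner sets s_i = Σα_j = 10 for every i, so S^SO = 4·10 = 40.
W^SO = (Σα)·S^SO − ½·4·(Σα)² = (4/2)·10² = 200.
Deadweight loss = W^SO − W^NE = 116.53.

116.53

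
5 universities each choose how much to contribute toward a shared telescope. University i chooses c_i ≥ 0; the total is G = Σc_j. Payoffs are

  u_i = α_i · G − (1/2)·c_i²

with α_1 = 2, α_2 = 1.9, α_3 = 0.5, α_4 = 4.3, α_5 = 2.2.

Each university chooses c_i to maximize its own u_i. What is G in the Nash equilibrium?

10.9

University i's FOC: ∂u_i/∂c_i = α_i − c_i = 0, so c_i* = α_i.
NE contributions = (2, 1.9, 0.5, 4.3, 2.2); G = 10.9.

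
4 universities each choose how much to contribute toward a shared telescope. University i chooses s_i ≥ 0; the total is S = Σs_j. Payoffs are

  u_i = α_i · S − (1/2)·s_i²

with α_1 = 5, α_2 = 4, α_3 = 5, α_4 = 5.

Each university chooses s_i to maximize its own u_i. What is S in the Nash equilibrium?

19

University i's FOC: ∂u_i/∂s_i = α_i − s_i = 0, so s_i* = α_i.
NE contributions = (5, 4, 5, 5); S = 19.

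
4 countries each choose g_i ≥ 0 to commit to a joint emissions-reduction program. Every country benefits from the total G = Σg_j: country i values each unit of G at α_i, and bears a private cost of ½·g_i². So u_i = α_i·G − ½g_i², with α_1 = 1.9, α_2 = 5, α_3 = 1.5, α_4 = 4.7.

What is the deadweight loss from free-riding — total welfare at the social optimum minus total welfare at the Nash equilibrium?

Country i's FOC: ∂u_i/∂g_i = α_i − g_i = 0, so g_i* = α_i.
NE contributions = (1.9, 5, 1.5, 4.7); G = 13.1.
W^NE = (Σα)·G − ½Σα_i² = 13.1² − ½·52.95 = 145.135.
Planner sets g_i = Σα_j = 13.1 for every i, so G^SO = 4·13.1 = 52.4.
W^SO = (Σα)·G^SO − ½·4·(Σα)² = (4/2)·13.1² = 343.22.
Deadweight loss = W^SO − W^NE = 198.085.

198.085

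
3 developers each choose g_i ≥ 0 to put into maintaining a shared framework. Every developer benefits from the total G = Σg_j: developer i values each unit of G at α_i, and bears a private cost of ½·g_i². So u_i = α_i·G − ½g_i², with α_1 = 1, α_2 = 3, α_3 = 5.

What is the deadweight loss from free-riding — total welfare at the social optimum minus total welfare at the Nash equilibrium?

58

Developer i's FOC: ∂u_i/∂g_i = α_i − g_i = 0, so g_i* = α_i.
NE contributions = (1, 3, 5); G = 9.
W^NE = (Σα)·G − ½Σα_i² = 9² − ½·35 = 63.5.
Planner sets g_i = Σα_j = 9 for every i, so G^SO = 3·9 = 27.
W^SO = (Σα)·G^SO − ½·3·(Σα)² = (3/2)·9² = 121.5.
Deadweight loss = W^SO − W^NE = 58.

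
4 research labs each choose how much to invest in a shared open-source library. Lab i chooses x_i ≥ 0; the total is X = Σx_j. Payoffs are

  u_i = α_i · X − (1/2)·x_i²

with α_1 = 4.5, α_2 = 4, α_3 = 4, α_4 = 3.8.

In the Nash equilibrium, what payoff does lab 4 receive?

Lab i's FOC: ∂u_i/∂x_i = α_i − x_i = 0, so x_i* = α_i.
NE contributions = (4.5, 4, 4, 3.8); X = 16.3.
u_4 = α_4·X − ½·(x_4)² = 3.8·16.3 − ½·3.8² = 54.72.

54.72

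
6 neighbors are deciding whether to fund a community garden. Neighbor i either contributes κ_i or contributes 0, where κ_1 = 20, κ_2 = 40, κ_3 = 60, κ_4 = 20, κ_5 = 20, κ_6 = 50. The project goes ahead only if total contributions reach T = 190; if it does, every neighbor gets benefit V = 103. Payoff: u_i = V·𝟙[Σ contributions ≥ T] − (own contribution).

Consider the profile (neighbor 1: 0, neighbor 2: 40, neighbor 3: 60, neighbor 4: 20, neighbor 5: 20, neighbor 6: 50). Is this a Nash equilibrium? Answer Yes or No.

Yes

Total = 190 ≥ 190: provided.
Neighbor 1 (pledges 0, payoff 103): pledging 20 → total 210, payoff 83. No gain.
Neighbor 2 (pledges 40, payoff 63): dropping to 0 → total 150, payoff 0. No gain.
Neighbor 3 (pledges 60, payoff 43): dropping to 0 → total 130, payoff 0. No gain.
Neighbor 4 (pledges 20, payoff 83): dropping to 0 → total 170, payoff 0. No gain.
Neighbor 5 (pledges 20, payoff 83): dropping to 0 → total 170, payoff 0. No gain.
Neighbor 6 (pledges 50, payoff 53): dropping to 0 → total 140, payoff 0. No gain.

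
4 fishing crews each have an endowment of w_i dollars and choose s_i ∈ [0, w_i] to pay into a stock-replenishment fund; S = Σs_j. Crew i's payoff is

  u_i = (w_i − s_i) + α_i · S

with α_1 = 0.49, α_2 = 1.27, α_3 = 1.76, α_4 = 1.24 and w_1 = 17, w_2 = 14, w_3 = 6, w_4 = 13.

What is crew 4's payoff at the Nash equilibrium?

∂u_i/∂s_i = α_i − 1, so crew i contributes w_i if α_i > 1, else 0.
α_i > 1 for i ∈ {2, 3, 4}; NE contributions (0, 14, 6, 13), S = 33.
u_4 = (13 − 13) + 1.24·33 = 40.92.

40.92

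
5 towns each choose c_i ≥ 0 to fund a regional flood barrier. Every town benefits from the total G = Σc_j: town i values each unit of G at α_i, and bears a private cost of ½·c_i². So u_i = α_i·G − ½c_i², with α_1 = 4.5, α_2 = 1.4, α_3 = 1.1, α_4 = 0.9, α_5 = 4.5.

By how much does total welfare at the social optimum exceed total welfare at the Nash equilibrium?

Town i's FOC: ∂u_i/∂c_i = α_i − c_i = 0, so c_i* = α_i.
NE contributions = (4.5, 1.4, 1.1, 0.9, 4.5); G = 12.4.
W^NE = (Σα)·G − ½Σα_i² = 12.4² − ½·44.48 = 131.52.
Planner sets c_i = Σα_j = 12.4 for every i, so G^SO = 5·12.4 = 62.
W^SO = (Σα)·G^SO − ½·5·(Σα)² = (5/2)·12.4² = 384.4.
Deadweight loss = W^SO − W^NE = 252.88.

252.88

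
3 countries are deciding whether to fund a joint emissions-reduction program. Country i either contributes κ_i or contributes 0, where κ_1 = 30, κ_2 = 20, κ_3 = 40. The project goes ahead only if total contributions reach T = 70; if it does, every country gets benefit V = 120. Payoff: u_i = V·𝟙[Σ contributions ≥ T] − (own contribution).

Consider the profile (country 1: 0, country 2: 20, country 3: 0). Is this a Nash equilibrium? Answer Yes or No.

No

Total = 20 < 70: not provided.
Country 1 (pledges 0, payoff 0): pledging 30 → total 50, payoff -30. No gain.
Country 2 (pledges 20, payoff -20): dropping to 0 → total 0, payoff 0. Profitable deviation.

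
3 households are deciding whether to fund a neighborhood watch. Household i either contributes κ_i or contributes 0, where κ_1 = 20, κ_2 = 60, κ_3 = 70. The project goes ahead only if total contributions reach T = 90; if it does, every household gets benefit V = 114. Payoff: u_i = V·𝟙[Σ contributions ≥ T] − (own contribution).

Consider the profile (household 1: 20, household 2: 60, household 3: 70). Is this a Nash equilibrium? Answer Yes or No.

No

Total = 150 ≥ 90: provided.
Household 1 (pledges 20, payoff 94): dropping to 0 → total 130, payoff 114. Profitable deviation.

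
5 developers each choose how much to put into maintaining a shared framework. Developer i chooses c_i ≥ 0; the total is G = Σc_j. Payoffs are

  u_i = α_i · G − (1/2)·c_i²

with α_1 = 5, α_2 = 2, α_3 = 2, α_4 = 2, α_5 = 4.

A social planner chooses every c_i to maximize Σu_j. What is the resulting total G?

75

Planner FOC: ∂(Σu_j)/∂c_i = (Σα_j) − c_i = 0, so c_i^SO = Σα_j = 15 for every i; G^SO = 75.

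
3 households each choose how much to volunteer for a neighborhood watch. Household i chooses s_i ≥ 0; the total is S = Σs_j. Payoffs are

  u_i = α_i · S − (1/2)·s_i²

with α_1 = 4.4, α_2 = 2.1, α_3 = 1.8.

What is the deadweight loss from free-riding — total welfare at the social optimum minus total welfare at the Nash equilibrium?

Household i's FOC: ∂u_i/∂s_i = α_i − s_i = 0, so s_i* = α_i.
NE contributions = (4.4, 2.1, 1.8); S = 8.3.
W^NE = (Σα)·S − ½Σα_i² = 8.3² − ½·27.01 = 55.385.
Planner sets s_i = Σα_j = 8.3 for every i, so S^SO = 3·8.3 = 24.9.
W^SO = (Σα)·S^SO − ½·3·(Σα)² = (3/2)·8.3² = 103.335.
Deadweight loss = W^SO − W^NE = 47.95.

47.95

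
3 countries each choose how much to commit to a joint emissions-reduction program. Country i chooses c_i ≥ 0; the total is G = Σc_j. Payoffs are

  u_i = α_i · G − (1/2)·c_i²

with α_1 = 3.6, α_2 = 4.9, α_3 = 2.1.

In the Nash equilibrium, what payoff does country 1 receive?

Country i's FOC: ∂u_i/∂c_i = α_i − c_i = 0, so c_i* = α_i.
NE contributions = (3.6, 4.9, 2.1); G = 10.6.
u_1 = α_1·G − ½·(c_1)² = 3.6·10.6 − ½·3.6² = 31.68.

31.68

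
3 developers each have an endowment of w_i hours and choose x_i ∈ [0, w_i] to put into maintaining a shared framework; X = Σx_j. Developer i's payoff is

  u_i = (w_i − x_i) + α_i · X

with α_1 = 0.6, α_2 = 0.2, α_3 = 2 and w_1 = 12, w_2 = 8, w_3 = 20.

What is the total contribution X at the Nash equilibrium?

20

∂u_i/∂x_i = α_i − 1, so developer i contributes w_i if α_i > 1, else 0.
α_i > 1 for i ∈ {3}; NE contributions (0, 0, 20), X = 20.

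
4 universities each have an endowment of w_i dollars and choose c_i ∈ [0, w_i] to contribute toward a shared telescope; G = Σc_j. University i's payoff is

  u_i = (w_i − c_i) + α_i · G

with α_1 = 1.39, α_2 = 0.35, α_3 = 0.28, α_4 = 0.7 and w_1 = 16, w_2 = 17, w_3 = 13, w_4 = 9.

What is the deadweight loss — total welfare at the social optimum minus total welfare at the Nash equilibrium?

67.08

∂u_i/∂c_i = α_i − 1, so university i contributes w_i if α_i > 1, else 0.
α_i > 1 for i ∈ {1}; NE contributions (16, 0, 0, 0), G = 16.
W^NE = Σw_i − G^NE + (Σα_i)·G^NE = 55 + 1.72·16 = 82.52.
Planner: ∂(Σu_j)/∂c_i = Σα_j − 1 = 1.72 > 0, so everyone contributes w_i; G^SO = 55, W^SO = 55 + 1.72·55 = 149.6.
Deadweight loss = 67.08.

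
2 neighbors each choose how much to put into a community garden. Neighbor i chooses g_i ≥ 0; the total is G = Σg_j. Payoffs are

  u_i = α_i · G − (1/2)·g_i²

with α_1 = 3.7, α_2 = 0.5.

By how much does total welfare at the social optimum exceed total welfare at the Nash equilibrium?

6.97

Neighbor i's FOC: ∂u_i/∂g_i = α_i − g_i = 0, so g_i* = α_i.
NE contributions = (3.7, 0.5); G = 4.2.
W^NE = (Σα)·G − ½Σα_i² = 4.2² − ½·13.94 = 10.67.
Planner sets g_i = Σα_j = 4.2 for every i, so G^SO = 2·4.2 = 8.4.
W^SO = (Σα)·G^SO − ½·2·(Σα)² = (2/2)·4.2² = 17.64.
Deadweight loss = W^SO − W^NE = 6.97.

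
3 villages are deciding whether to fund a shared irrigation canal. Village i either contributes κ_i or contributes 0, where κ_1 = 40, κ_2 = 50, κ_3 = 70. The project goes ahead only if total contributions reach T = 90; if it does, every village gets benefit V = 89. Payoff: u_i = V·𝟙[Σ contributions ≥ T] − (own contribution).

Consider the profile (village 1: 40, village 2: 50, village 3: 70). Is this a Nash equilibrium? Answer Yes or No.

No

Total = 160 ≥ 90: provided.
Village 1 (pledges 40, payoff 49): dropping to 0 → total 120, payoff 89. Profitable deviation.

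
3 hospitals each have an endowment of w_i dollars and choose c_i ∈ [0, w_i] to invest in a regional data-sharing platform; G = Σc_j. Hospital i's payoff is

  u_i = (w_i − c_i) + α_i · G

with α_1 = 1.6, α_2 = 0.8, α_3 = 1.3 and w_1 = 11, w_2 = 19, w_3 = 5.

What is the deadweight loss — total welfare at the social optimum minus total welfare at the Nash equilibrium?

51.3

∂u_i/∂c_i = α_i − 1, so hospital i contributes w_i if α_i > 1, else 0.
α_i > 1 for i ∈ {1, 3}; NE contributions (11, 0, 5), G = 16.
W^NE = Σw_i − G^NE + (Σα_i)·G^NE = 35 + 2.7·16 = 78.2.
Planner: ∂(Σu_j)/∂c_i = Σα_j − 1 = 2.7 > 0, so everyone contributes w_i; G^SO = 35, W^SO = 35 + 2.7·35 = 129.5.
Deadweight loss = 51.3.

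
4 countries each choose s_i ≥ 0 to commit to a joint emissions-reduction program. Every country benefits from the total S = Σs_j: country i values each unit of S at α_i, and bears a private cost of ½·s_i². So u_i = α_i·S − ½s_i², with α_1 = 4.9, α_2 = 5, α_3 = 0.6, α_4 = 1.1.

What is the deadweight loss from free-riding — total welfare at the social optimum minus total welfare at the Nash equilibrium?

Country i's FOC: ∂u_i/∂s_i = α_i − s_i = 0, so s_i* = α_i.
NE contributions = (4.9, 5, 0.6, 1.1); S = 11.6.
W^NE = (Σα)·S − ½Σα_i² = 11.6² − ½·50.58 = 109.27.
Planner sets s_i = Σα_j = 11.6 for every i, so S^SO = 4·11.6 = 46.4.
W^SO = (Σα)·S^SO − ½·4·(Σα)² = (4/2)·11.6² = 269.12.
Deadweight loss = W^SO − W^NE = 159.85.

159.85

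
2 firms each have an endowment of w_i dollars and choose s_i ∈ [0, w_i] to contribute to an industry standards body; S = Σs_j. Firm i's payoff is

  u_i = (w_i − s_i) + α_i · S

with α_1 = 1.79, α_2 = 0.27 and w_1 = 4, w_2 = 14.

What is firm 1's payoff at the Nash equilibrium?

7.16

∂u_i/∂s_i = α_i − 1, so firm i contributes w_i if α_i > 1, else 0.
α_i > 1 for i ∈ {1}; NE contributions (4, 0), S = 4.
u_1 = (4 − 4) + 1.79·4 = 7.16.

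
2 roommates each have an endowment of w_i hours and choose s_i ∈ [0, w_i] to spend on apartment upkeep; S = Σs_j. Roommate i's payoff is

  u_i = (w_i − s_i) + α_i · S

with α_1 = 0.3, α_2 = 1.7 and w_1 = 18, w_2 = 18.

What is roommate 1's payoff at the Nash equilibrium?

∂u_i/∂s_i = α_i − 1, so roommate i contributes w_i if α_i > 1, else 0.
α_i > 1 for i ∈ {2}; NE contributions (0, 18), S = 18.
u_1 = (18 − 0) + 0.3·18 = 23.4.

23.4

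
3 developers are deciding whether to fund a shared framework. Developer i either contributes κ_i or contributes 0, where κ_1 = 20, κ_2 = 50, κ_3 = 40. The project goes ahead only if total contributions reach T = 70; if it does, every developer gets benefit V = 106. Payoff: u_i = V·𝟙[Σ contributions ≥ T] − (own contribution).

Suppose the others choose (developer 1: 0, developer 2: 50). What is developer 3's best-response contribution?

40

Others' total = 50. Contributing 40 brings total to 90 ≥ 70: gain V − κ_3 = 66.
Best response: 40.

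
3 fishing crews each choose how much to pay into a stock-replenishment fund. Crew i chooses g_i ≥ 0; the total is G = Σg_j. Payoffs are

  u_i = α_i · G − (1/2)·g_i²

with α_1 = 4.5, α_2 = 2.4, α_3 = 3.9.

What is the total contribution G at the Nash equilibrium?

10.8

Crew i's FOC: ∂u_i/∂g_i = α_i − g_i = 0, so g_i* = α_i.
NE contributions = (4.5, 2.4, 3.9); G = 10.8.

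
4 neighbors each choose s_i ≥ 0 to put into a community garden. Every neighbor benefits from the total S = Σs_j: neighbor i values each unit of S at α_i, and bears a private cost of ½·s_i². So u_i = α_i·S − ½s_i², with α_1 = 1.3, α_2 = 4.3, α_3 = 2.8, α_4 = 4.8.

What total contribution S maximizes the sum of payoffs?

52.8

Planner FOC: ∂(Σu_j)/∂s_i = (Σα_j) − s_i = 0, so s_i^SO = Σα_j = 13.2 for every i; S^SO = 52.8.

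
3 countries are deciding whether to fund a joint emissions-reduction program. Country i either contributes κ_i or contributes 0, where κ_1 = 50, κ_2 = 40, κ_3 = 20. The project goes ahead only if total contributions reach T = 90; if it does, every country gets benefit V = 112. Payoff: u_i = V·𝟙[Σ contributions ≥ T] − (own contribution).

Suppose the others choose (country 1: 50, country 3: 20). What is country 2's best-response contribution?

Others' total = 70. Contributing 40 brings total to 110 ≥ 90: gain V − κ_2 = 72.
Best response: 40.

40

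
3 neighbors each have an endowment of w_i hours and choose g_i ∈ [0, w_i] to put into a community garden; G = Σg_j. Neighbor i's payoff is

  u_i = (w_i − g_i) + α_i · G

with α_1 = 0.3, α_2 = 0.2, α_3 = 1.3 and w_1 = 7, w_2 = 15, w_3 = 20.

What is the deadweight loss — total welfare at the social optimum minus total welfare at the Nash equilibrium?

17.6

∂u_i/∂g_i = α_i − 1, so neighbor i contributes w_i if α_i > 1, else 0.
α_i > 1 for i ∈ {3}; NE contributions (0, 0, 20), G = 20.
W^NE = Σw_i − G^NE + (Σα_i)·G^NE = 42 + 0.8·20 = 58.
Planner: ∂(Σu_j)/∂g_i = Σα_j − 1 = 0.8 > 0, so everyone contributes w_i; G^SO = 42, W^SO = 42 + 0.8·42 = 75.6.
Deadweight loss = 17.6.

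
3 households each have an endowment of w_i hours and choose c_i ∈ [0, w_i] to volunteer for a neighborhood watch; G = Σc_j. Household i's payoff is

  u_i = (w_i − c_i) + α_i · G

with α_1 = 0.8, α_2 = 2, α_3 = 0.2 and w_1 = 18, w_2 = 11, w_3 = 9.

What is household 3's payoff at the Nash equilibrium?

11.2

∂u_i/∂c_i = α_i − 1, so household i contributes w_i if α_i > 1, else 0.
α_i > 1 for i ∈ {2}; NE contributions (0, 11, 0), G = 11.
u_3 = (9 − 0) + 0.2·11 = 11.2.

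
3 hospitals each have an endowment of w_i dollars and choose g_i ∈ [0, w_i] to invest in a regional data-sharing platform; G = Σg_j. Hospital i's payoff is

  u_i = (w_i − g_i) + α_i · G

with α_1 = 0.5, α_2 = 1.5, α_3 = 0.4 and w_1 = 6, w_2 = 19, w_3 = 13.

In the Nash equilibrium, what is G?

19

∂u_i/∂g_i = α_i − 1, so hospital i contributes w_i if α_i > 1, else 0.
α_i > 1 for i ∈ {2}; NE contributions (0, 19, 0), G = 19.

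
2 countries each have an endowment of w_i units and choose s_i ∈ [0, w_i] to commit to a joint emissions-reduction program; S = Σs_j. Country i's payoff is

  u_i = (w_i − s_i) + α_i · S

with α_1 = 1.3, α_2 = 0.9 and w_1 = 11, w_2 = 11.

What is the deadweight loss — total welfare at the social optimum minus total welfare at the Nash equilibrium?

13.2

∂u_i/∂s_i = α_i − 1, so country i contributes w_i if α_i > 1, else 0.
α_i > 1 for i ∈ {1}; NE contributions (11, 0), S = 11.
W^NE = Σw_i − S^NE + (Σα_i)·S^NE = 22 + 1.2·11 = 35.2.
Planner: ∂(Σu_j)/∂s_i = Σα_j − 1 = 1.2 > 0, so everyone contributes w_i; S^SO = 22, W^SO = 22 + 1.2·22 = 48.4.
Deadweight loss = 13.2.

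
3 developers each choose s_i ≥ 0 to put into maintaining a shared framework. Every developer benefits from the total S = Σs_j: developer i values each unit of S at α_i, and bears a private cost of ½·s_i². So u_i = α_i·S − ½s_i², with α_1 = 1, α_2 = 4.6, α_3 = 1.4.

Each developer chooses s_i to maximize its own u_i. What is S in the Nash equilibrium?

Developer i's FOC: ∂u_i/∂s_i = α_i − s_i = 0, so s_i* = α_i.
NE contributions = (1, 4.6, 1.4); S = 7.

7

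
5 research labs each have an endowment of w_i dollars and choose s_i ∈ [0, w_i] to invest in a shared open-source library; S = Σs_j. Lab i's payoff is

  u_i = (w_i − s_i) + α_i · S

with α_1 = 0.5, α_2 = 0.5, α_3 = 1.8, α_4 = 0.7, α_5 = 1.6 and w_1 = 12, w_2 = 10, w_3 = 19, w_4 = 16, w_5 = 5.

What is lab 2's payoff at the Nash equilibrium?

22

∂u_i/∂s_i = α_i − 1, so lab i contributes w_i if α_i > 1, else 0.
α_i > 1 for i ∈ {3, 5}; NE contributions (0, 0, 19, 0, 5), S = 24.
u_2 = (10 − 0) + 0.5·24 = 22.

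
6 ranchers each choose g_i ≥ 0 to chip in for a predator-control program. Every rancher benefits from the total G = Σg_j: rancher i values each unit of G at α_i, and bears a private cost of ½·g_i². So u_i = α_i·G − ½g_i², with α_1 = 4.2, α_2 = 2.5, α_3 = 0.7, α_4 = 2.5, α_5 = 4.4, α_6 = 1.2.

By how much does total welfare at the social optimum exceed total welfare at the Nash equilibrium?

506.215

Rancher i's FOC: ∂u_i/∂g_i = α_i − g_i = 0, so g_i* = α_i.
NE contributions = (4.2, 2.5, 0.7, 2.5, 4.4, 1.2); G = 15.5.
W^NE = (Σα)·G − ½Σα_i² = 15.5² − ½·51.43 = 214.535.
Planner sets g_i = Σα_j = 15.5 for every i, so G^SO = 6·15.5 = 93.
W^SO = (Σα)·G^SO − ½·6·(Σα)² = (6/2)·15.5² = 720.75.
Deadweight loss = W^SO − W^NE = 506.215.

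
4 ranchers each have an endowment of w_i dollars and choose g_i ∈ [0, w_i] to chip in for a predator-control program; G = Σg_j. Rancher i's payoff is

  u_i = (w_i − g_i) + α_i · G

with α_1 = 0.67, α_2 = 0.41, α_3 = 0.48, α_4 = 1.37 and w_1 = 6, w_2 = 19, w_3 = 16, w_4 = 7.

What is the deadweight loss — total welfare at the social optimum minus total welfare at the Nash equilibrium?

∂u_i/∂g_i = α_i − 1, so rancher i contributes w_i if α_i > 1, else 0.
α_i > 1 for i ∈ {4}; NE contributions (0, 0, 0, 7), G = 7.
W^NE = Σw_i − G^NE + (Σα_i)·G^NE = 48 + 1.93·7 = 61.51.
Planner: ∂(Σu_j)/∂g_i = Σα_j − 1 = 1.93 > 0, so everyone contributes w_i; G^SO = 48, W^SO = 48 + 1.93·48 = 140.64.
Deadweight loss = 79.13.

79.13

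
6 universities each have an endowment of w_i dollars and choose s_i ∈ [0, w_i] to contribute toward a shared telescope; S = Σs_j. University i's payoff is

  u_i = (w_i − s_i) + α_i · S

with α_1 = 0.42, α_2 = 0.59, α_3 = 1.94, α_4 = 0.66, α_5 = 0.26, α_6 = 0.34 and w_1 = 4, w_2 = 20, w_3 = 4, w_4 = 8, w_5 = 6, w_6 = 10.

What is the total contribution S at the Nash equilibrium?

4

∂u_i/∂s_i = α_i − 1, so university i contributes w_i if α_i > 1, else 0.
α_i > 1 for i ∈ {3}; NE contributions (0, 0, 4, 0, 0, 0), S = 4.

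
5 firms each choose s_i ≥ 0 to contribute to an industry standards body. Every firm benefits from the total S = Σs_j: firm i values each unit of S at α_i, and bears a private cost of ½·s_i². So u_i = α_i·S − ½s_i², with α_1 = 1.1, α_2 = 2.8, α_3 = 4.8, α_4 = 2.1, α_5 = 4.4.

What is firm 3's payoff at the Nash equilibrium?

61.44

Firm i's FOC: ∂u_i/∂s_i = α_i − s_i = 0, so s_i* = α_i.
NE contributions = (1.1, 2.8, 4.8, 2.1, 4.4); S = 15.2.
u_3 = α_3·S − ½·(s_3)² = 4.8·15.2 − ½·4.8² = 61.44.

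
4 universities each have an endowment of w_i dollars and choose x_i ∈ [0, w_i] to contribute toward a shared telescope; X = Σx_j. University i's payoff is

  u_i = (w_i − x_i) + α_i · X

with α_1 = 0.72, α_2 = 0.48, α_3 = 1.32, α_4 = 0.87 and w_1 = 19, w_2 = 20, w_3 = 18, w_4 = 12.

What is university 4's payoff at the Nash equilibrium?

∂u_i/∂x_i = α_i − 1, so university i contributes w_i if α_i > 1, else 0.
α_i > 1 for i ∈ {3}; NE contributions (0, 0, 18, 0), X = 18.
u_4 = (12 − 0) + 0.87·18 = 27.66.

27.66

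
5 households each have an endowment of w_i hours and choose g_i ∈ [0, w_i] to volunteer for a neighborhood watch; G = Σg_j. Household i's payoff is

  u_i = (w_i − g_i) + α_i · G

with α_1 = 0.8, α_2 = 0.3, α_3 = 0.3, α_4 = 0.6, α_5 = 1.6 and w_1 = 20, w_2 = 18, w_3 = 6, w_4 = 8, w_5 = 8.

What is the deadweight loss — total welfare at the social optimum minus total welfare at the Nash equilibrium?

∂u_i/∂g_i = α_i − 1, so household i contributes w_i if α_i > 1, else 0.
α_i > 1 for i ∈ {5}; NE contributions (0, 0, 0, 0, 8), G = 8.
W^NE = Σw_i − G^NE + (Σα_i)·G^NE = 60 + 2.6·8 = 80.8.
Planner: ∂(Σu_j)/∂g_i = Σα_j − 1 = 2.6 > 0, so everyone contributes w_i; G^SO = 60, W^SO = 60 + 2.6·60 = 216.
Deadweight loss = 135.2.

135.2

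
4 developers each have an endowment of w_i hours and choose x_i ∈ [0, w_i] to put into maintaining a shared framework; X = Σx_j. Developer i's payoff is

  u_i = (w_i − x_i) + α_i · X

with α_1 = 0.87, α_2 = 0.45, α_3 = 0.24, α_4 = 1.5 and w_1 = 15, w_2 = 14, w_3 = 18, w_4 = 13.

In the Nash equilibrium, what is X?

∂u_i/∂x_i = α_i − 1, so developer i contributes w_i if α_i > 1, else 0.
α_i > 1 for i ∈ {4}; NE contributions (0, 0, 0, 13), X = 13.

13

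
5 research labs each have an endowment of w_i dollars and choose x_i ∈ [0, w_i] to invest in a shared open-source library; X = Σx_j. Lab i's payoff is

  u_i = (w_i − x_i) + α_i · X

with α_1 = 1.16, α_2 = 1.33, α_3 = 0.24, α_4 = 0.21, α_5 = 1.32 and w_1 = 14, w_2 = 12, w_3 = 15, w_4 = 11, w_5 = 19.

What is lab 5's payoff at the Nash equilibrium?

59.4

∂u_i/∂x_i = α_i − 1, so lab i contributes w_i if α_i > 1, else 0.
α_i > 1 for i ∈ {1, 2, 5}; NE contributions (14, 12, 0, 0, 19), X = 45.
u_5 = (19 − 19) + 1.32·45 = 59.4.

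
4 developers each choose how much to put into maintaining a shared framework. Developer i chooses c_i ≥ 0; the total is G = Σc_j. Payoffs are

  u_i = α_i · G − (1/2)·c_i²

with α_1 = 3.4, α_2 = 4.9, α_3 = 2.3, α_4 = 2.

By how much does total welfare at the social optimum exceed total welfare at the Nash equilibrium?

181.19

Developer i's FOC: ∂u_i/∂c_i = α_i − c_i = 0, so c_i* = α_i.
NE contributions = (3.4, 4.9, 2.3, 2); G = 12.6.
W^NE = (Σα)·G − ½Σα_i² = 12.6² − ½·44.86 = 136.33.
Planner sets c_i = Σα_j = 12.6 for every i, so G^SO = 4·12.6 = 50.4.
W^SO = (Σα)·G^SO − ½·4·(Σα)² = (4/2)·12.6² = 317.52.
Deadweight loss = W^SO − W^NE = 181.19.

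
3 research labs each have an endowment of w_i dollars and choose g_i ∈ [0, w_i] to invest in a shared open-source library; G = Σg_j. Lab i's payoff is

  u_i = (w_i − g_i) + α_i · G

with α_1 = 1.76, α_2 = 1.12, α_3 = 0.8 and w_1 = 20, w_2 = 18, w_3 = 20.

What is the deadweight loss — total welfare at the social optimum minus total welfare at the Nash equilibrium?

53.6

∂u_i/∂g_i = α_i − 1, so lab i contributes w_i if α_i > 1, else 0.
α_i > 1 for i ∈ {1, 2}; NE contributions (20, 18, 0), G = 38.
W^NE = Σw_i − G^NE + (Σα_i)·G^NE = 58 + 2.68·38 = 159.84.
Planner: ∂(Σu_j)/∂g_i = Σα_j − 1 = 2.68 > 0, so everyone contributes w_i; G^SO = 58, W^SO = 58 + 2.68·58 = 213.44.
Deadweight loss = 53.6.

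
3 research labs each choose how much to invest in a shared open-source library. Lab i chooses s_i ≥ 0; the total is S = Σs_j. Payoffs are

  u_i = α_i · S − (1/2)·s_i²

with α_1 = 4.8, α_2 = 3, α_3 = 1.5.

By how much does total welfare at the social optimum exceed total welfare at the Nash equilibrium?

Lab i's FOC: ∂u_i/∂s_i = α_i − s_i = 0, so s_i* = α_i.
NE contributions = (4.8, 3, 1.5); S = 9.3.
W^NE = (Σα)·S − ½Σα_i² = 9.3² − ½·34.29 = 69.345.
Planner sets s_i = Σα_j = 9.3 for every i, so S^SO = 3·9.3 = 27.9.
W^SO = (Σα)·S^SO − ½·3·(Σα)² = (3/2)·9.3² = 129.735.
Deadweight loss = W^SO − W^NE = 60.39.

60.39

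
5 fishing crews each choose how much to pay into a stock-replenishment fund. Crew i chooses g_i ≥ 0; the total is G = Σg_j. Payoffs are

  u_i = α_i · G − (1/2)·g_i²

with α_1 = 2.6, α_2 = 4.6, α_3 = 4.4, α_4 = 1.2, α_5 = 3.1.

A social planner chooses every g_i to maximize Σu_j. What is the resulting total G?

79.5

Planner FOC: ∂(Σu_j)/∂g_i = (Σα_j) − g_i = 0, so g_i^SO = Σα_j = 15.9 for every i; G^SO = 79.5.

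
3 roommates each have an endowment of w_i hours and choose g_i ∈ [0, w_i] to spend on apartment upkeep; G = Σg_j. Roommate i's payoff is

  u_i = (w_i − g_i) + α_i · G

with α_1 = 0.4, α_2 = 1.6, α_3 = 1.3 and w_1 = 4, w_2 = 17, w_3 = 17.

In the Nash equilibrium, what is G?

∂u_i/∂g_i = α_i − 1, so roommate i contributes w_i if α_i > 1, else 0.
α_i > 1 for i ∈ {2, 3}; NE contributions (0, 17, 17), G = 34.

34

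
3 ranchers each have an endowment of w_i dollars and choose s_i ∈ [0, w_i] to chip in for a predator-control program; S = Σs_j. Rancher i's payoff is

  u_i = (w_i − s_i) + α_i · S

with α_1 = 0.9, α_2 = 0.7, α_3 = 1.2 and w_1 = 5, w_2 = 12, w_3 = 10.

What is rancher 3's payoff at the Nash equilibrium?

12

∂u_i/∂s_i = α_i − 1, so rancher i contributes w_i if α_i > 1, else 0.
α_i > 1 for i ∈ {3}; NE contributions (0, 0, 10), S = 10.
u_3 = (10 − 10) + 1.2·10 = 12.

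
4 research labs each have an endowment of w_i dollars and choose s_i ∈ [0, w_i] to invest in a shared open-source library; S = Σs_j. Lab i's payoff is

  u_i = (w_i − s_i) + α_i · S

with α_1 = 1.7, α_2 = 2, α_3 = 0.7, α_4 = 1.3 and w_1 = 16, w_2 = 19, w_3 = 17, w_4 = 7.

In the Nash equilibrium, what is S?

42

∂u_i/∂s_i = α_i − 1, so lab i contributes w_i if α_i > 1, else 0.
α_i > 1 for i ∈ {1, 2, 4}; NE contributions (16, 19, 0, 7), S = 42.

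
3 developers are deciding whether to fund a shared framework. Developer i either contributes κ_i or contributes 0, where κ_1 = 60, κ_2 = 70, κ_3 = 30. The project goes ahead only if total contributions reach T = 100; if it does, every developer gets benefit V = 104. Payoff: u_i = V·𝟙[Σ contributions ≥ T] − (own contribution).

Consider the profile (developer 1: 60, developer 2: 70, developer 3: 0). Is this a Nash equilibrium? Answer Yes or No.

Total = 130 ≥ 100: provided.
Developer 1 (pledges 60, payoff 44): dropping to 0 → total 70, payoff 0. No gain.
Developer 2 (pledges 70, payoff 34): dropping to 0 → total 60, payoff 0. No gain.
Developer 3 (pledges 0, payoff 104): pledging 30 → total 160, payoff 74. No gain.

Yes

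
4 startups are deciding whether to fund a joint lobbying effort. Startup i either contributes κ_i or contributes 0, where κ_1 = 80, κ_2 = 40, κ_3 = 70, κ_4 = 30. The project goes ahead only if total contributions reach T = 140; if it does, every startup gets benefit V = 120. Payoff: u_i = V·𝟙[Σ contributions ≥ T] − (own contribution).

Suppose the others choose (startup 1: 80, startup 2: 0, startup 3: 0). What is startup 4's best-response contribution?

0

Others' total = 80. Even contributing 30 gives 110 < 140: no benefit either way.
Best response: 0.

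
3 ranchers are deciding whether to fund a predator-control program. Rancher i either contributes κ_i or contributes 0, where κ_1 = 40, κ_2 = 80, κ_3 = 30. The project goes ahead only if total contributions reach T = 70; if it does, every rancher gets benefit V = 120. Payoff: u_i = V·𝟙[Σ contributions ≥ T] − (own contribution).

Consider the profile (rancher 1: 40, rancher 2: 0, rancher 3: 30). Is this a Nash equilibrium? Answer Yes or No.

Total = 70 ≥ 70: provided.
Rancher 1 (pledges 40, payoff 80): dropping to 0 → total 30, payoff 0. No gain.
Rancher 2 (pledges 0, payoff 120): pledging 80 → total 150, payoff 40. No gain.
Rancher 3 (pledges 30, payoff 90): dropping to 0 → total 40, payoff 0. No gain.

Yes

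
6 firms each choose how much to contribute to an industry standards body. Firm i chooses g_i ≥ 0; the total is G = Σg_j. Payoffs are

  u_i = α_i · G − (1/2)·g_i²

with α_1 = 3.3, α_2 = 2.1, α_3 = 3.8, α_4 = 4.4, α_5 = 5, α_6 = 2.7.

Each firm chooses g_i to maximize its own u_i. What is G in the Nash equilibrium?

21.3

Firm i's FOC: ∂u_i/∂g_i = α_i − g_i = 0, so g_i* = α_i.
NE contributions = (3.3, 2.1, 3.8, 4.4, 5, 2.7); G = 21.3.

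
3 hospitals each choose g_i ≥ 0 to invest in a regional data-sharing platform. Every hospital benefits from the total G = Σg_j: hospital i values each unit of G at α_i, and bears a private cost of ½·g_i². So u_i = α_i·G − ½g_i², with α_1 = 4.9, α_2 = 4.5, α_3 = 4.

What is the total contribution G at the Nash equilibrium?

13.4

Hospital i's FOC: ∂u_i/∂g_i = α_i − g_i = 0, so g_i* = α_i.
NE contributions = (4.9, 4.5, 4); G = 13.4.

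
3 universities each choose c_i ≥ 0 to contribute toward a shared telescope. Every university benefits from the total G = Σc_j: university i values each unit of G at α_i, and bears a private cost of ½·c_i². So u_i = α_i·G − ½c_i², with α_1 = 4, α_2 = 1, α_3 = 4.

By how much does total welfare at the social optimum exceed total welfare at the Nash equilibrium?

University i's FOC: ∂u_i/∂c_i = α_i − c_i = 0, so c_i* = α_i.
NE contributions = (4, 1, 4); G = 9.
W^NE = (Σα)·G − ½Σα_i² = 9² − ½·33 = 64.5.
Planner sets c_i = Σα_j = 9 for every i, so G^SO = 3·9 = 27.
W^SO = (Σα)·G^SO − ½·3·(Σα)² = (3/2)·9² = 121.5.
Deadweight loss = W^SO − W^NE = 57.

57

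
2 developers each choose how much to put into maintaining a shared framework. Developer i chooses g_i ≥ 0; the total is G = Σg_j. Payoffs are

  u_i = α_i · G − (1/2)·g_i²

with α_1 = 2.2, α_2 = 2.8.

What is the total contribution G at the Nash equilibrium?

5

Developer i's FOC: ∂u_i/∂g_i = α_i − g_i = 0, so g_i* = α_i.
NE contributions = (2.2, 2.8); G = 5.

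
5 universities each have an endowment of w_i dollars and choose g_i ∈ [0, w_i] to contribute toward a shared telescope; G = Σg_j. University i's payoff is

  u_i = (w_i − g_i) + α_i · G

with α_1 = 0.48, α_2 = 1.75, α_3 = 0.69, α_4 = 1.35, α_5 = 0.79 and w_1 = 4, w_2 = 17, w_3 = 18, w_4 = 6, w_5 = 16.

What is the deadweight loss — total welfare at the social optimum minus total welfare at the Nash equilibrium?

∂u_i/∂g_i = α_i − 1, so university i contributes w_i if α_i > 1, else 0.
α_i > 1 for i ∈ {2, 4}; NE contributions (0, 17, 0, 6, 0), G = 23.
W^NE = Σw_i − G^NE + (Σα_i)·G^NE = 61 + 4.06·23 = 154.38.
Planner: ∂(Σu_j)/∂g_i = Σα_j − 1 = 4.06 > 0, so everyone contributes w_i; G^SO = 61, W^SO = 61 + 4.06·61 = 308.66.
Deadweight loss = 154.28.

154.28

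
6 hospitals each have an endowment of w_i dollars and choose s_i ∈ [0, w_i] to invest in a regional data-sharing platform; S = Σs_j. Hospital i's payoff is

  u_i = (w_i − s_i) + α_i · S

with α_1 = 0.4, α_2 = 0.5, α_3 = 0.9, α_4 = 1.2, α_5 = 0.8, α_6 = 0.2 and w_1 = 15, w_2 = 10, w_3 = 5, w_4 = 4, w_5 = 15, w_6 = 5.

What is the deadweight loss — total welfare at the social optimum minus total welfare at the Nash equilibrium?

∂u_i/∂s_i = α_i − 1, so hospital i contributes w_i if α_i > 1, else 0.
α_i > 1 for i ∈ {4}; NE contributions (0, 0, 0, 4, 0, 0), S = 4.
W^NE = Σw_i − S^NE + (Σα_i)·S^NE = 54 + 3·4 = 66.
Planner: ∂(Σu_j)/∂s_i = Σα_j − 1 = 3 > 0, so everyone contributes w_i; S^SO = 54, W^SO = 54 + 3·54 = 216.
Deadweight loss = 150.

150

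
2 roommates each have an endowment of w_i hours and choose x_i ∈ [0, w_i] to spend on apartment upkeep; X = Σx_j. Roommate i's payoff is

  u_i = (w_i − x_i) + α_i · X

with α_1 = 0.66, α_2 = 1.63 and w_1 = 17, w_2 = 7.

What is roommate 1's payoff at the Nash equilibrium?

∂u_i/∂x_i = α_i − 1, so roommate i contributes w_i if α_i > 1, else 0.
α_i > 1 for i ∈ {2}; NE contributions (0, 7), X = 7.
u_1 = (17 − 0) + 0.66·7 = 21.62.

21.62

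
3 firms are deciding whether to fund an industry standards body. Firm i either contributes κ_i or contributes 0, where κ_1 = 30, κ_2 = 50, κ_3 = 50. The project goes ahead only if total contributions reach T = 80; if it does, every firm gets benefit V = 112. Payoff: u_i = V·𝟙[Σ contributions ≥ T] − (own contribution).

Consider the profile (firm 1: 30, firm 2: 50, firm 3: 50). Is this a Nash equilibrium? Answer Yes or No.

No

Total = 130 ≥ 80: provided.
Firm 1 (pledges 30, payoff 82): dropping to 0 → total 100, payoff 112. Profitable deviation.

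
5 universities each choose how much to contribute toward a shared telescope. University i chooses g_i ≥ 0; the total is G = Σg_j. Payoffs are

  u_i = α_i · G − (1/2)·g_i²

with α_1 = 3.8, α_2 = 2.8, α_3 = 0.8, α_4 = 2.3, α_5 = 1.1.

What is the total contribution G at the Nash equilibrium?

University i's FOC: ∂u_i/∂g_i = α_i − g_i = 0, so g_i* = α_i.
NE contributions = (3.8, 2.8, 0.8, 2.3, 1.1); G = 10.8.

10.8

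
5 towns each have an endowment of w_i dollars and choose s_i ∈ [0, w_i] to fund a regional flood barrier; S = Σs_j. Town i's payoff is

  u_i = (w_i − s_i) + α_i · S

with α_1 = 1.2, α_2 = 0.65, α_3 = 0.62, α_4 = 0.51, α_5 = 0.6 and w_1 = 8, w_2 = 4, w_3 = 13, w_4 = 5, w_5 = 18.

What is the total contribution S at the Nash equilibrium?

8

∂u_i/∂s_i = α_i − 1, so town i contributes w_i if α_i > 1, else 0.
α_i > 1 for i ∈ {1}; NE contributions (8, 0, 0, 0, 0), S = 8.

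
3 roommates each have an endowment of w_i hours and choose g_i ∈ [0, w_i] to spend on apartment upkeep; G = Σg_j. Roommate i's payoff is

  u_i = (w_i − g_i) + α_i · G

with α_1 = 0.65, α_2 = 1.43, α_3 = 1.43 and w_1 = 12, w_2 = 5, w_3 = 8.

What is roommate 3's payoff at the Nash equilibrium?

18.59

∂u_i/∂g_i = α_i − 1, so roommate i contributes w_i if α_i > 1, else 0.
α_i > 1 for i ∈ {2, 3}; NE contributions (0, 5, 8), G = 13.
u_3 = (8 − 8) + 1.43·13 = 18.59.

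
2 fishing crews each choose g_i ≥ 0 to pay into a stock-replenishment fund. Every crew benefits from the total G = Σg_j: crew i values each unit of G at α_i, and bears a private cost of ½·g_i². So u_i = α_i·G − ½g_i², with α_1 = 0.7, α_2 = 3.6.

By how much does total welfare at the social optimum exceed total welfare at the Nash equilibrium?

Crew i's FOC: ∂u_i/∂g_i = α_i − g_i = 0, so g_i* = α_i.
NE contributions = (0.7, 3.6); G = 4.3.
W^NE = (Σα)·G − ½Σα_i² = 4.3² − ½·13.45 = 11.765.
Planner sets g_i = Σα_j = 4.3 for every i, so G^SO = 2·4.3 = 8.6.
W^SO = (Σα)·G^SO − ½·2·(Σα)² = (2/2)·4.3² = 18.49.
Deadweight loss = W^SO − W^NE = 6.725.

6.725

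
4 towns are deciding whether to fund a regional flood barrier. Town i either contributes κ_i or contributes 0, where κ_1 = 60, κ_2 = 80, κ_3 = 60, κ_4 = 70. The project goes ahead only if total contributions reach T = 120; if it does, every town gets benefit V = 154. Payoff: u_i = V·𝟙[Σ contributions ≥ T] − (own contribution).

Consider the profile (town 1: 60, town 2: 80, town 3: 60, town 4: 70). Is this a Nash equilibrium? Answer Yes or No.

No

Total = 270 ≥ 120: provided.
Town 1 (pledges 60, payoff 94): dropping to 0 → total 210, payoff 154. Profitable deviation.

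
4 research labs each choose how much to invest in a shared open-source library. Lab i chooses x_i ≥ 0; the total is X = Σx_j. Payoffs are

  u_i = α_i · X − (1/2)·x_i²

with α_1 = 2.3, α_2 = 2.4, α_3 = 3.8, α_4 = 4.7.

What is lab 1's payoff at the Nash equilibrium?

27.715

Lab i's FOC: ∂u_i/∂x_i = α_i − x_i = 0, so x_i* = α_i.
NE contributions = (2.3, 2.4, 3.8, 4.7); X = 13.2.
u_1 = α_1·X − ½·(x_1)² = 2.3·13.2 − ½·2.3² = 27.715.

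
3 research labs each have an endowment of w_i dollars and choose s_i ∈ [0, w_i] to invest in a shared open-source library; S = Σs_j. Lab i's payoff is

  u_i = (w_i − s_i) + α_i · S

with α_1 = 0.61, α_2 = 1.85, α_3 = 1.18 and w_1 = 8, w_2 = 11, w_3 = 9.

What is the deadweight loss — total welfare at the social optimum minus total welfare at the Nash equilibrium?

∂u_i/∂s_i = α_i − 1, so lab i contributes w_i if α_i > 1, else 0.
α_i > 1 for i ∈ {2, 3}; NE contributions (0, 11, 9), S = 20.
W^NE = Σw_i − S^NE + (Σα_i)·S^NE = 28 + 2.64·20 = 80.8.
Planner: ∂(Σu_j)/∂s_i = Σα_j − 1 = 2.64 > 0, so everyone contributes w_i; S^SO = 28, W^SO = 28 + 2.64·28 = 101.92.
Deadweight loss = 21.12.

21.12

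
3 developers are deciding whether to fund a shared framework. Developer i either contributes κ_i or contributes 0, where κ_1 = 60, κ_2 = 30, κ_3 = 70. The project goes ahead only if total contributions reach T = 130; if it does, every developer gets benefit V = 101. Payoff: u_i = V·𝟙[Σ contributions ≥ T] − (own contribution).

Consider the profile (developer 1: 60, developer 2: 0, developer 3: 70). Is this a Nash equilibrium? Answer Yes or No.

Yes

Total = 130 ≥ 130: provided.
Developer 1 (pledges 60, payoff 41): dropping to 0 → total 70, payoff 0. No gain.
Developer 2 (pledges 0, payoff 101): pledging 30 → total 160, payoff 71. No gain.
Developer 3 (pledges 70, payoff 31): dropping to 0 → total 60, payoff 0. No gain.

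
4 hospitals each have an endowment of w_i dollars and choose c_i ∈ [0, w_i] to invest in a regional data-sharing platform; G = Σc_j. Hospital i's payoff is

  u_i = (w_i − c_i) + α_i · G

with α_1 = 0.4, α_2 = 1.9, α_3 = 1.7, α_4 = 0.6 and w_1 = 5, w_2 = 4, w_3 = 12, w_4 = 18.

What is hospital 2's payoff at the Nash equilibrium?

30.4

∂u_i/∂c_i = α_i − 1, so hospital i contributes w_i if α_i > 1, else 0.
α_i > 1 for i ∈ {2, 3}; NE contributions (0, 4, 12, 0), G = 16.
u_2 = (4 − 4) + 1.9·16 = 30.4.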